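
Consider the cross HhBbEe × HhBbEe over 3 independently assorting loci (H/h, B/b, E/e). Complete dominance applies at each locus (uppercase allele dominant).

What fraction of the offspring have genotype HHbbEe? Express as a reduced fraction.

P(HHbbEe) = 1/32

HhBbEe gametes: HBE×1, HBe×1, HbE×1, Hbe×1, hBE×1, hBe×1, hbE×1, hbe×1
HhBbEe gametes: HBE×1, HBe×1, HbE×1, Hbe×1, hBE×1, hBe×1, hbE×1, hbe×1
HhBbEe×HhBbEe grid (8·8=64): HHBBEE=1 HHBBEe=2 HHBBee=1 HHBbEE=2 HHBbEe=4 HHBbee=2 HHbbEE=1 HHbbEe=2 HHbbee=1 HhBBEE=2 HhBBEe=4 HhBBee=2 HhBbEE=4 HhBbEe=8 HhBbee=4 HhbbEE=2 HhbbEe=4 Hhbbee=2 hhBBEE=1 hhBBEe=2 hhBBee=1 hhBbEE=2 hhBbEe=4 hhBbee=2 hhbbEE=1 hhbbEe=2 hhbbee=1
HHbbEe hits 2/64; gcd=2; 2÷2/64÷2 = 1/32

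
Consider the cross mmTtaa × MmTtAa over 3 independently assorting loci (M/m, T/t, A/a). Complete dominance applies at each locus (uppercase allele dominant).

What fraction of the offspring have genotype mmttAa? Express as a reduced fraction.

P(mmttAa) = 1/16

mmTtaa gametes: mTa×4, mta×4
MmTtAa gametes: MTA×1, MTa×1, MtA×1, Mta×1, mTA×1, mTa×1, mtA×1, mta×1
mmTtaa×MmTtAa grid (8·8=64): MmTTAa=4 MmTTaa=4 MmTtAa=8 MmTtaa=8 MmttAa=4 Mmttaa=4 mmTTAa=4 mmTTaa=4 mmTtAa=8 mmTtaa=8 mmttAa=4 mmttaa=4
mmttAa hits 4/64; gcd=4; 4÷4/64÷4 = 1/16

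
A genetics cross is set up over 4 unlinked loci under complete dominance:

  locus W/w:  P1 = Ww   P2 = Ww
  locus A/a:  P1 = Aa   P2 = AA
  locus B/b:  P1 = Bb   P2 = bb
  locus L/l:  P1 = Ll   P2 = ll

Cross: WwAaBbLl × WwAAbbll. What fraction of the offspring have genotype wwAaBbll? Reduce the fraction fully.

P(wwAaBbll) = 1/32

WwAaBbLl gametes: WABL×1, WABl×1, WAbL×1, WAbl×1, WaBL×1, WaBl×1, WabL×1, Wabl×1, wABL×1, wABl×1, wAbL×1, wAbl×1, waBL×1, waBl×1, wabL×1, wabl×1
WwAAbbll gametes: WAbl×8, wAbl×8
WwAaBbLl×WwAAbbll grid (16·16=256): WWAABbLl=8 WWAABbll=8 WWAAbbLl=8 WWAAbbll=8 WWAaBbLl=8 WWAaBbll=8 WWAabbLl=8 WWAabbll=8 WwAABbLl=16 WwAABbll=16 WwAAbbLl=16 WwAAbbll=16 WwAaBbLl=16 WwAaBbll=16 WwAabbLl=16 WwAabbll=16 wwAABbLl=8 wwAABbll=8 wwAAbbLl=8 wwAAbbll=8 wwAaBbLl=8 wwAaBbll=8 wwAabbLl=8 wwAabbll=8
wwAaBbll hits 8/256; gcd=8; 8÷8/256÷8 = 1/32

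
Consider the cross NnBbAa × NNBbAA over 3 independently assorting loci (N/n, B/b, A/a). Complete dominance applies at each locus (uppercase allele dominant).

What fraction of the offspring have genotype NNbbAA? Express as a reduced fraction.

NnBbAa gametes: NBA×1, NBa×1, NbA×1, Nba×1, nBA×1, nBa×1, nbA×1, nba×1
NNBbAA gametes: NBA×4, NbA×4
NnBbAa×NNBbAA grid (8·8=64): NNBBAA=4 NNBBAa=4 NNBbAA=8 NNBbAa=8 NNbbAA=4 NNbbAa=4 NnBBAA=4 NnBBAa=4 NnBbAA=8 NnBbAa=8 NnbbAA=4 NnbbAa=4
NNbbAA hits 4/64; gcd=4; 4÷4/64÷4 = 1/16

P(NNbbAA) = 1/16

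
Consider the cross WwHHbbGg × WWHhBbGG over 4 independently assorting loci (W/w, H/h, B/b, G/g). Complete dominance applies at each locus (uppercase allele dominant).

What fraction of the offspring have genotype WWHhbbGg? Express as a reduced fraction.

WwHHbbGg gametes: WHbG×4, WHbg×4, wHbG×4, wHbg×4
WWHhBbGG gametes: WHBG×4, WHbG×4, WhBG×4, WhbG×4
WwHHbbGg×WWHhBbGG grid (16·16=256): WWHHBbGG=16 WWHHBbGg=16 WWHHbbGG=16 WWHHbbGg=16 WWHhBbGG=16 WWHhBbGg=16 WWHhbbGG=16 WWHhbbGg=16 WwHHBbGG=16 WwHHBbGg=16 WwHHbbGG=16 WwHHbbGg=16 WwHhBbGG=16 WwHhBbGg=16 WwHhbbGG=16 WwHhbbGg=16
WWHhbbGg hits 16/256; gcd=16; 16÷16/256÷16 = 1/16

P(WWHhbbGg) = 1/16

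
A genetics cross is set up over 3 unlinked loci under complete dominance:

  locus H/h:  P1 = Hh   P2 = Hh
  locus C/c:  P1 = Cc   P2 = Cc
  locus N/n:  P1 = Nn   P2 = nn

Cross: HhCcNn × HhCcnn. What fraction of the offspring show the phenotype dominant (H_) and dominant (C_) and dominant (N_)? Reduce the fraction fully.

HhCcNn gametes: HCN×1, HCn×1, HcN×1, Hcn×1, hCN×1, hCn×1, hcN×1, hcn×1
HhCcnn gametes: HCn×2, Hcn×2, hCn×2, hcn×2
HhCcNn×HhCcnn grid (8·8=64): HHCCNn=2 HHCCnn=2 HHCcNn=4 HHCcnn=4 HHccNn=2 HHccnn=2 HhCCNn=4 HhCCnn=4 HhCcNn=8 HhCcnn=8 HhccNn=4 Hhccnn=4 hhCCNn=2 hhCCnn=2 hhCcNn=4 hhCcnn=4 hhccNn=2 hhccnn=2
H_ C_ N_ hits 18/64; gcd=2; 18÷2/64÷2 = 9/32

P(H_ C_ N_) = 9/32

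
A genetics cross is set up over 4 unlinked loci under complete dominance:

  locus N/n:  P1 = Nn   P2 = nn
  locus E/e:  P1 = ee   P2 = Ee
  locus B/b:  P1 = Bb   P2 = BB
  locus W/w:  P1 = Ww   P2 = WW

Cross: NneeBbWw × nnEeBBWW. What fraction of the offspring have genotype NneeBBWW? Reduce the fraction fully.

NneeBbWw gametes: NeBW×2, NeBw×2, NebW×2, Nebw×2, neBW×2, neBw×2, nebW×2, nebw×2
nnEeBBWW gametes: nEBW×8, neBW×8
NneeBbWw×nnEeBBWW grid (16·16=256): NnEeBBWW=16 NnEeBBWw=16 NnEeBbWW=16 NnEeBbWw=16 NneeBBWW=16 NneeBBWw=16 NneeBbWW=16 NneeBbWw=16 nnEeBBWW=16 nnEeBBWw=16 nnEeBbWW=16 nnEeBbWw=16 nneeBBWW=16 nneeBBWw=16 nneeBbWW=16 nneeBbWw=16
NneeBBWW hits 16/256; gcd=16; 16÷16/256÷16 = 1/16

P(NneeBBWW) = 1/16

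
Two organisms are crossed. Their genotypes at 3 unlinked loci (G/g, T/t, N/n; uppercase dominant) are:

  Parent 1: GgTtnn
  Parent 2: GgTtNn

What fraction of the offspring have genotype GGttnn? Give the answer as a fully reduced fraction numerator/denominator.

P(GGttnn) = 1/32

GgTtnn gametes: GTn×2, Gtn×2, gTn×2, gtn×2
GgTtNn gametes: GTN×1, GTn×1, GtN×1, Gtn×1, gTN×1, gTn×1, gtN×1, gtn×1
GgTtnn×GgTtNn grid (8·8=64): GGTTNn=2 GGTTnn=2 GGTtNn=4 GGTtnn=4 GGttNn=2 GGttnn=2 GgTTNn=4 GgTTnn=4 GgTtNn=8 GgTtnn=8 GgttNn=4 Ggttnn=4 ggTTNn=2 ggTTnn=2 ggTtNn=4 ggTtnn=4 ggttNn=2 ggttnn=2
GGttnn hits 2/64; gcd=2; 2÷2/64÷2 = 1/32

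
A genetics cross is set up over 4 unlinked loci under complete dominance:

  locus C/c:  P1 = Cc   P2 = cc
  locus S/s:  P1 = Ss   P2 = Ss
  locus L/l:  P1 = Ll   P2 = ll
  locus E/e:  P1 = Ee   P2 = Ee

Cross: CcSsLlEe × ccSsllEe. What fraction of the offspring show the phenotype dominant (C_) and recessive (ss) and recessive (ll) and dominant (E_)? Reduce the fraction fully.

CcSsLlEe gametes: CSLE×1, CSLe×1, CSlE×1, CSle×1, CsLE×1, CsLe×1, CslE×1, Csle×1, cSLE×1, cSLe×1, cSlE×1, cSle×1, csLE×1, csLe×1, cslE×1, csle×1
ccSsllEe gametes: cSlE×4, cSle×4, cslE×4, csle×4
CcSsLlEe×ccSsllEe grid (16·16=256): CcSSLlEE=4 CcSSLlEe=8 CcSSLlee=4 CcSSllEE=4 CcSSllEe=8 CcSSllee=4 CcSsLlEE=8 CcSsLlEe=16 CcSsLlee=8 CcSsllEE=8 CcSsllEe=16 CcSsllee=8 CcssLlEE=4 CcssLlEe=8 CcssLlee=4 CcssllEE=4 CcssllEe=8 Ccssllee=4 ccSSLlEE=4 ccSSLlEe=8 ccSSLlee=4 ccSSllEE=4 ccSSllEe=8 ccSSllee=4 ccSsLlEE=8 ccSsLlEe=16 ccSsLlee=8 ccSsllEE=8 ccSsllEe=16 ccSsllee=8 ccssLlEE=4 ccssLlEe=8 ccssLlee=4 ccssllEE=4 ccssllEe=8 ccssllee=4
C_ ss ll E_ hits 12/256; gcd=4; 12÷4/256÷4 = 3/64

P(C_ ss ll E_) = 3/64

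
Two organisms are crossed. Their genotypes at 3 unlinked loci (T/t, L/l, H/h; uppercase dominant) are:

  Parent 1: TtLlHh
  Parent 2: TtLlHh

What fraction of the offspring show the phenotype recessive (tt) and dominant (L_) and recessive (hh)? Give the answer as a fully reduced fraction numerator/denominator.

TtLlHh gametes: TLH×1, TLh×1, TlH×1, Tlh×1, tLH×1, tLh×1, tlH×1, tlh×1
TtLlHh gametes: TLH×1, TLh×1, TlH×1, Tlh×1, tLH×1, tLh×1, tlH×1, tlh×1
TtLlHh×TtLlHh grid (8·8=64): TTLLHH=1 TTLLHh=2 TTLLhh=1 TTLlHH=2 TTLlHh=4 TTLlhh=2 TTllHH=1 TTllHh=2 TTllhh=1 TtLLHH=2 TtLLHh=4 TtLLhh=2 TtLlHH=4 TtLlHh=8 TtLlhh=4 TtllHH=2 TtllHh=4 Ttllhh=2 ttLLHH=1 ttLLHh=2 ttLLhh=1 ttLlHH=2 ttLlHh=4 ttLlhh=2 ttllHH=1 ttllHh=2 ttllhh=1
tt L_ hh hits 3/64; gcd=1; 3÷1/64÷1 = 3/64

P(tt L_ hh) = 3/64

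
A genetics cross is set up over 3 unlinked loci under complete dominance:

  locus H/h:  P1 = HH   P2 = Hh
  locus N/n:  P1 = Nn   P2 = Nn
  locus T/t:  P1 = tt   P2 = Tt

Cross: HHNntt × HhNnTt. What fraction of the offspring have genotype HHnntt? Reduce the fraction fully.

P(HHnntt) = 1/16

HHNntt gametes: HNt×4, Hnt×4
HhNnTt gametes: HNT×1, HNt×1, HnT×1, Hnt×1, hNT×1, hNt×1, hnT×1, hnt×1
HHNntt×HhNnTt grid (8·8=64): HHNNTt=4 HHNNtt=4 HHNnTt=8 HHNntt=8 HHnnTt=4 HHnntt=4 HhNNTt=4 HhNNtt=4 HhNnTt=8 HhNntt=8 HhnnTt=4 Hhnntt=4
HHnntt hits 4/64; gcd=4; 4÷4/64÷4 = 1/16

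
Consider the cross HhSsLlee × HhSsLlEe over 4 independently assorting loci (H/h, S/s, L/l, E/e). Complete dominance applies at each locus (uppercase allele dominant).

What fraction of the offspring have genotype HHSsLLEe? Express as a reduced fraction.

HhSsLlee gametes: HSLe×2, HSle×2, HsLe×2, Hsle×2, hSLe×2, hSle×2, hsLe×2, hsle×2
HhSsLlEe gametes: HSLE×1, HSLe×1, HSlE×1, HSle×1, HsLE×1, HsLe×1, HslE×1, Hsle×1, hSLE×1, hSLe×1, hSlE×1, hSle×1, hsLE×1, hsLe×1, hslE×1, hsle×1
HhSsLlee×HhSsLlEe grid (16·16=256): HHSSLLEe=2 HHSSLLee=2 HHSSLlEe=4 HHSSLlee=4 HHSSllEe=2 HHSSllee=2 HHSsLLEe=4 HHSsLLee=4 HHSsLlEe=8 HHSsLlee=8 HHSsllEe=4 HHSsllee=4 HHssLLEe=2 HHssLLee=2 HHssLlEe=4 HHssLlee=4 HHssllEe=2 HHssllee=2 HhSSLLEe=4 HhSSLLee=4 HhSSLlEe=8 HhSSLlee=8 HhSSllEe=4 HhSSllee=4 HhSsLLEe=8 HhSsLLee=8 HhSsLlEe=16 HhSsLlee=16 HhSsllEe=8 HhSsllee=8 HhssLLEe=4 HhssLLee=4 HhssLlEe=8 HhssLlee=8 HhssllEe=4 Hhssllee=4 hhSSLLEe=2 hhSSLLee=2 hhSSLlEe=4 hhSSLlee=4 hhSSllEe=2 hhSSllee=2 hhSsLLEe=4 hhSsLLee=4 hhSsLlEe=8 hhSsLlee=8 hhSsllEe=4 hhSsllee=4 hhssLLEe=2 hhssLLee=2 hhssLlEe=4 hhssLlee=4 hhssllEe=2 hhssllee=2
HHSsLLEe hits 4/256; gcd=4; 4÷4/256÷4 = 1/64

P(HHSsLLEe) = 1/64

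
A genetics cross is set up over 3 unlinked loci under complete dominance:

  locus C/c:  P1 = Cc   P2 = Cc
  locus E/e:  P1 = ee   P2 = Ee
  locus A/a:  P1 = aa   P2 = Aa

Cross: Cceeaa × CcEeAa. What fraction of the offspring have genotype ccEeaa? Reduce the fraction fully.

P(ccEeaa) = 1/16

Cceeaa gametes: Cea×4, cea×4
CcEeAa gametes: CEA×1, CEa×1, CeA×1, Cea×1, cEA×1, cEa×1, ceA×1, cea×1
Cceeaa×CcEeAa grid (8·8=64): CCEeAa=4 CCEeaa=4 CCeeAa=4 CCeeaa=4 CcEeAa=8 CcEeaa=8 CceeAa=8 Cceeaa=8 ccEeAa=4 ccEeaa=4 cceeAa=4 cceeaa=4
ccEeaa hits 4/64; gcd=4; 4÷4/64÷4 = 1/16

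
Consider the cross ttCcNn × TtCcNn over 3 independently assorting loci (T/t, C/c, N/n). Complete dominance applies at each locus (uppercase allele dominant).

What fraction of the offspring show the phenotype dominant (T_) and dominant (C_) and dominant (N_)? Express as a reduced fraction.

ttCcNn gametes: tCN×2, tCn×2, tcN×2, tcn×2
TtCcNn gametes: TCN×1, TCn×1, TcN×1, Tcn×1, tCN×1, tCn×1, tcN×1, tcn×1
ttCcNn×TtCcNn grid (8·8=64): TtCCNN=2 TtCCNn=4 TtCCnn=2 TtCcNN=4 TtCcNn=8 TtCcnn=4 TtccNN=2 TtccNn=4 Ttccnn=2 ttCCNN=2 ttCCNn=4 ttCCnn=2 ttCcNN=4 ttCcNn=8 ttCcnn=4 ttccNN=2 ttccNn=4 ttccnn=2
T_ C_ N_ hits 18/64; gcd=2; 18÷2/64÷2 = 9/32

P(T_ C_ N_) = 9/32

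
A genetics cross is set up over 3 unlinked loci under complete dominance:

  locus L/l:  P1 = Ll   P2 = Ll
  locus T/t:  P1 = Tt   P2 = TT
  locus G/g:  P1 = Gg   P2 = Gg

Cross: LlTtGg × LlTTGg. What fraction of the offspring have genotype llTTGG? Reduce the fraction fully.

LlTtGg gametes: LTG×1, LTg×1, LtG×1, Ltg×1, lTG×1, lTg×1, ltG×1, ltg×1
LlTTGg gametes: LTG×2, LTg×2, lTG×2, lTg×2
LlTtGg×LlTTGg grid (8·8=64): LLTTGG=2 LLTTGg=4 LLTTgg=2 LLTtGG=2 LLTtGg=4 LLTtgg=2 LlTTGG=4 LlTTGg=8 LlTTgg=4 LlTtGG=4 LlTtGg=8 LlTtgg=4 llTTGG=2 llTTGg=4 llTTgg=2 llTtGG=2 llTtGg=4 llTtgg=2
llTTGG hits 2/64; gcd=2; 2÷2/64÷2 = 1/32

P(llTTGG) = 1/32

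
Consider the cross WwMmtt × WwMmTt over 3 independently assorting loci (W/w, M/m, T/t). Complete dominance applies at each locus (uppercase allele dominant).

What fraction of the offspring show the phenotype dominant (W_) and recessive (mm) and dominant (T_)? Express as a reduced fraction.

P(W_ mm T_) = 3/32

WwMmtt gametes: WMt×2, Wmt×2, wMt×2, wmt×2
WwMmTt gametes: WMT×1, WMt×1, WmT×1, Wmt×1, wMT×1, wMt×1, wmT×1, wmt×1
WwMmtt×WwMmTt grid (8·8=64): WWMMTt=2 WWMMtt=2 WWMmTt=4 WWMmtt=4 WWmmTt=2 WWmmtt=2 WwMMTt=4 WwMMtt=4 WwMmTt=8 WwMmtt=8 WwmmTt=4 Wwmmtt=4 wwMMTt=2 wwMMtt=2 wwMmTt=4 wwMmtt=4 wwmmTt=2 wwmmtt=2
W_ mm T_ hits 6/64; gcd=2; 6÷2/64÷2 = 3/32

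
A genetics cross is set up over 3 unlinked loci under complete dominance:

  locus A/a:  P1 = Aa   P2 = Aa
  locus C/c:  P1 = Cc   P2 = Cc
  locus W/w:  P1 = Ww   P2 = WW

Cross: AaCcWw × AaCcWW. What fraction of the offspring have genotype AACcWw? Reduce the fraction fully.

P(AACcWw) = 1/16

AaCcWw gametes: ACW×1, ACw×1, AcW×1, Acw×1, aCW×1, aCw×1, acW×1, acw×1
AaCcWW gametes: ACW×2, AcW×2, aCW×2, acW×2
AaCcWw×AaCcWW grid (8·8=64): AACCWW=2 AACCWw=2 AACcWW=4 AACcWw=4 AAccWW=2 AAccWw=2 AaCCWW=4 AaCCWw=4 AaCcWW=8 AaCcWw=8 AaccWW=4 AaccWw=4 aaCCWW=2 aaCCWw=2 aaCcWW=4 aaCcWw=4 aaccWW=2 aaccWw=2
AACcWw hits 4/64; gcd=4; 4÷4/64÷4 = 1/16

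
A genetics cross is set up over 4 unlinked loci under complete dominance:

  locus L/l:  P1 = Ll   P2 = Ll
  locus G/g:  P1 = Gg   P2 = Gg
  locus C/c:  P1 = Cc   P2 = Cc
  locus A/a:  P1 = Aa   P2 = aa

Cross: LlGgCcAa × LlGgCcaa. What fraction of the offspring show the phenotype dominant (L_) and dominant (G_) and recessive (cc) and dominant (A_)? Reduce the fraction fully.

LlGgCcAa gametes: LGCA×1, LGCa×1, LGcA×1, LGca×1, LgCA×1, LgCa×1, LgcA×1, Lgca×1, lGCA×1, lGCa×1, lGcA×1, lGca×1, lgCA×1, lgCa×1, lgcA×1, lgca×1
LlGgCcaa gametes: LGCa×2, LGca×2, LgCa×2, Lgca×2, lGCa×2, lGca×2, lgCa×2, lgca×2
LlGgCcAa×LlGgCcaa grid (16·16=256): LLGGCCAa=2 LLGGCCaa=2 LLGGCcAa=4 LLGGCcaa=4 LLGGccAa=2 LLGGccaa=2 LLGgCCAa=4 LLGgCCaa=4 LLGgCcAa=8 LLGgCcaa=8 LLGgccAa=4 LLGgccaa=4 LLggCCAa=2 LLggCCaa=2 LLggCcAa=4 LLggCcaa=4 LLggccAa=2 LLggccaa=2 LlGGCCAa=4 LlGGCCaa=4 LlGGCcAa=8 LlGGCcaa=8 LlGGccAa=4 LlGGccaa=4 LlGgCCAa=8 LlGgCCaa=8 LlGgCcAa=16 LlGgCcaa=16 LlGgccAa=8 LlGgccaa=8 LlggCCAa=4 LlggCCaa=4 LlggCcAa=8 LlggCcaa=8 LlggccAa=4 Llggccaa=4 llGGCCAa=2 llGGCCaa=2 llGGCcAa=4 llGGCcaa=4 llGGccAa=2 llGGccaa=2 llGgCCAa=4 llGgCCaa=4 llGgCcAa=8 llGgCcaa=8 llGgccAa=4 llGgccaa=4 llggCCAa=2 llggCCaa=2 llggCcAa=4 llggCcaa=4 llggccAa=2 llggccaa=2
L_ G_ cc A_ hits 18/256; gcd=2; 18÷2/256÷2 = 9/128

P(L_ G_ cc A_) = 9/128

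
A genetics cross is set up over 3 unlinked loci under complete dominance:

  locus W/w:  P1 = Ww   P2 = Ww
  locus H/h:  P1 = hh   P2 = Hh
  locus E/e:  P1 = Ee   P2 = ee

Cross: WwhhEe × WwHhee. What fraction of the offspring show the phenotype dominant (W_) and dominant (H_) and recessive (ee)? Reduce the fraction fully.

WwhhEe gametes: WhE×2, Whe×2, whE×2, whe×2
WwHhee gametes: WHe×2, Whe×2, wHe×2, whe×2
WwhhEe×WwHhee grid (8·8=64): WWHhEe=4 WWHhee=4 WWhhEe=4 WWhhee=4 WwHhEe=8 WwHhee=8 WwhhEe=8 Wwhhee=8 wwHhEe=4 wwHhee=4 wwhhEe=4 wwhhee=4
W_ H_ ee hits 12/64; gcd=4; 12÷4/64÷4 = 3/16

P(W_ H_ ee) = 3/16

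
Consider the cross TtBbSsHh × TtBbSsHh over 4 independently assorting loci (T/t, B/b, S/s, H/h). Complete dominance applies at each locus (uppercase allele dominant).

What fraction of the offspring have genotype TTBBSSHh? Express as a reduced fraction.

TtBbSsHh gametes: TBSH×1, TBSh×1, TBsH×1, TBsh×1, TbSH×1, TbSh×1, TbsH×1, Tbsh×1, tBSH×1, tBSh×1, tBsH×1, tBsh×1, tbSH×1, tbSh×1, tbsH×1, tbsh×1
TtBbSsHh gametes: TBSH×1, TBSh×1, TBsH×1, TBsh×1, TbSH×1, TbSh×1, TbsH×1, Tbsh×1, tBSH×1, tBSh×1, tBsH×1, tBsh×1, tbSH×1, tbSh×1, tbsH×1, tbsh×1
TtBbSsHh×TtBbSsHh grid (16·16=256): TTBBSSHH=1 TTBBSSHh=2 TTBBSShh=1 TTBBSsHH=2 TTBBSsHh=4 TTBBSshh=2 TTBBssHH=1 TTBBssHh=2 TTBBsshh=1 TTBbSSHH=2 TTBbSSHh=4 TTBbSShh=2 TTBbSsHH=4 TTBbSsHh=8 TTBbSshh=4 TTBbssHH=2 TTBbssHh=4 TTBbsshh=2 TTbbSSHH=1 TTbbSSHh=2 TTbbSShh=1 TTbbSsHH=2 TTbbSsHh=4 TTbbSshh=2 TTbbssHH=1 TTbbssHh=2 TTbbsshh=1 TtBBSSHH=2 TtBBSSHh=4 TtBBSShh=2 TtBBSsHH=4 TtBBSsHh=8 TtBBSshh=4 TtBBssHH=2 TtBBssHh=4 TtBBsshh=2 TtBbSSHH=4 TtBbSSHh=8 TtBbSShh=4 TtBbSsHH=8 TtBbSsHh=16 TtBbSshh=8 TtBbssHH=4 TtBbssHh=8 TtBbsshh=4 TtbbSSHH=2 TtbbSSHh=4 TtbbSShh=2 TtbbSsHH=4 TtbbSsHh=8 TtbbSshh=4 TtbbssHH=2 TtbbssHh=4 Ttbbsshh=2 ttBBSSHH=1 ttBBSSHh=2 ttBBSShh=1 ttBBSsHH=2 ttBBSsHh=4 ttBBSshh=2 ttBBssHH=1 ttBBssHh=2 ttBBsshh=1 ttBbSSHH=2 ttBbSSHh=4 ttBbSShh=2 ttBbSsHH=4 ttBbSsHh=8 ttBbSshh=4 ttBbssHH=2 ttBbssHh=4 ttBbsshh=2 ttbbSSHH=1 ttbbSSHh=2 ttbbSShh=1 ttbbSsHH=2 ttbbSsHh=4 ttbbSshh=2 ttbbssHH=1 ttbbssHh=2 ttbbsshh=1
TTBBSSHh hits 2/256; gcd=2; 2÷2/256÷2 = 1/128

P(TTBBSSHh) = 1/128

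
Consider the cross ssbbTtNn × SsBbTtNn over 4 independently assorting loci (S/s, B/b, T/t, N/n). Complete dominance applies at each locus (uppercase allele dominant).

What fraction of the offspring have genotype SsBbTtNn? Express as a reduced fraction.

P(SsBbTtNn) = 1/16

ssbbTtNn gametes: sbTN×4, sbTn×4, sbtN×4, sbtn×4
SsBbTtNn gametes: SBTN×1, SBTn×1, SBtN×1, SBtn×1, SbTN×1, SbTn×1, SbtN×1, Sbtn×1, sBTN×1, sBTn×1, sBtN×1, sBtn×1, sbTN×1, sbTn×1, sbtN×1, sbtn×1
ssbbTtNn×SsBbTtNn grid (16·16=256): SsBbTTNN=4 SsBbTTNn=8 SsBbTTnn=4 SsBbTtNN=8 SsBbTtNn=16 SsBbTtnn=8 SsBbttNN=4 SsBbttNn=8 SsBbttnn=4 SsbbTTNN=4 SsbbTTNn=8 SsbbTTnn=4 SsbbTtNN=8 SsbbTtNn=16 SsbbTtnn=8 SsbbttNN=4 SsbbttNn=8 Ssbbttnn=4 ssBbTTNN=4 ssBbTTNn=8 ssBbTTnn=4 ssBbTtNN=8 ssBbTtNn=16 ssBbTtnn=8 ssBbttNN=4 ssBbttNn=8 ssBbttnn=4 ssbbTTNN=4 ssbbTTNn=8 ssbbTTnn=4 ssbbTtNN=8 ssbbTtNn=16 ssbbTtnn=8 ssbbttNN=4 ssbbttNn=8 ssbbttnn=4
SsBbTtNn hits 16/256; gcd=16; 16÷16/256÷16 = 1/16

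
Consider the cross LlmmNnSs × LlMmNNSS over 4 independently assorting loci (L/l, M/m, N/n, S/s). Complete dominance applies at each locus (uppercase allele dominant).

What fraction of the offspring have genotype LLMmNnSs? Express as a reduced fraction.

P(LLMmNnSs) = 1/32

LlmmNnSs gametes: LmNS×2, LmNs×2, LmnS×2, Lmns×2, lmNS×2, lmNs×2, lmnS×2, lmns×2
LlMmNNSS gametes: LMNS×4, LmNS×4, lMNS×4, lmNS×4
LlmmNnSs×LlMmNNSS grid (16·16=256): LLMmNNSS=8 LLMmNNSs=8 LLMmNnSS=8 LLMmNnSs=8 LLmmNNSS=8 LLmmNNSs=8 LLmmNnSS=8 LLmmNnSs=8 LlMmNNSS=16 LlMmNNSs=16 LlMmNnSS=16 LlMmNnSs=16 LlmmNNSS=16 LlmmNNSs=16 LlmmNnSS=16 LlmmNnSs=16 llMmNNSS=8 llMmNNSs=8 llMmNnSS=8 llMmNnSs=8 llmmNNSS=8 llmmNNSs=8 llmmNnSS=8 llmmNnSs=8
LLMmNnSs hits 8/256; gcd=8; 8÷8/256÷8 = 1/32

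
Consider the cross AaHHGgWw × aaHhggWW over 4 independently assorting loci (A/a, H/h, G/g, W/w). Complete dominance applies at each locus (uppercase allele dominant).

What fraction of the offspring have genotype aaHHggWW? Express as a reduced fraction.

P(aaHHggWW) = 1/16

AaHHGgWw gametes: AHGW×2, AHGw×2, AHgW×2, AHgw×2, aHGW×2, aHGw×2, aHgW×2, aHgw×2
aaHhggWW gametes: aHgW×8, ahgW×8
AaHHGgWw×aaHhggWW grid (16·16=256): AaHHGgWW=16 AaHHGgWw=16 AaHHggWW=16 AaHHggWw=16 AaHhGgWW=16 AaHhGgWw=16 AaHhggWW=16 AaHhggWw=16 aaHHGgWW=16 aaHHGgWw=16 aaHHggWW=16 aaHHggWw=16 aaHhGgWW=16 aaHhGgWw=16 aaHhggWW=16 aaHhggWw=16
aaHHggWW hits 16/256; gcd=16; 16÷16/256÷16 = 1/16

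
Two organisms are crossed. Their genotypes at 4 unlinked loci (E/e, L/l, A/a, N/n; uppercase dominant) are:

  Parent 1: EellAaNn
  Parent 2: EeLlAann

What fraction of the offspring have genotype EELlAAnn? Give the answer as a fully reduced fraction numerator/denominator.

EellAaNn gametes: ElAN×2, ElAn×2, ElaN×2, Elan×2, elAN×2, elAn×2, elaN×2, elan×2
EeLlAann gametes: ELAn×2, ELan×2, ElAn×2, Elan×2, eLAn×2, eLan×2, elAn×2, elan×2
EellAaNn×EeLlAann grid (16·16=256): EELlAANn=4 EELlAAnn=4 EELlAaNn=8 EELlAann=8 EELlaaNn=4 EELlaann=4 EEllAANn=4 EEllAAnn=4 EEllAaNn=8 EEllAann=8 EEllaaNn=4 EEllaann=4 EeLlAANn=8 EeLlAAnn=8 EeLlAaNn=16 EeLlAann=16 EeLlaaNn=8 EeLlaann=8 EellAANn=8 EellAAnn=8 EellAaNn=16 EellAann=16 EellaaNn=8 Eellaann=8 eeLlAANn=4 eeLlAAnn=4 eeLlAaNn=8 eeLlAann=8 eeLlaaNn=4 eeLlaann=4 eellAANn=4 eellAAnn=4 eellAaNn=8 eellAann=8 eellaaNn=4 eellaann=4
EELlAAnn hits 4/256; gcd=4; 4÷4/256÷4 = 1/64

P(EELlAAnn) = 1/64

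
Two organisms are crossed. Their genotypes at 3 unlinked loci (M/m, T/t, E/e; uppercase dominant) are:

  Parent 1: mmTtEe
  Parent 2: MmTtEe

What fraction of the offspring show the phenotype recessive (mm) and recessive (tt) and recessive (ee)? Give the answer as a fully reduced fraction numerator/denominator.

P(mm tt ee) = 1/32

mmTtEe gametes: mTE×2, mTe×2, mtE×2, mte×2
MmTtEe gametes: MTE×1, MTe×1, MtE×1, Mte×1, mTE×1, mTe×1, mtE×1, mte×1
mmTtEe×MmTtEe grid (8·8=64): MmTTEE=2 MmTTEe=4 MmTTee=2 MmTtEE=4 MmTtEe=8 MmTtee=4 MmttEE=2 MmttEe=4 Mmttee=2 mmTTEE=2 mmTTEe=4 mmTTee=2 mmTtEE=4 mmTtEe=8 mmTtee=4 mmttEE=2 mmttEe=4 mmttee=2
mm tt ee hits 2/64; gcd=2; 2÷2/64÷2 = 1/32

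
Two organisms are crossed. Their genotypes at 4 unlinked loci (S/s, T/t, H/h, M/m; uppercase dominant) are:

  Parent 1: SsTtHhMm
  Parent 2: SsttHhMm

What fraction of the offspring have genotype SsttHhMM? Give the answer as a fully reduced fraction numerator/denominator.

SsTtHhMm gametes: STHM×1, STHm×1, SThM×1, SThm×1, StHM×1, StHm×1, SthM×1, Sthm×1, sTHM×1, sTHm×1, sThM×1, sThm×1, stHM×1, stHm×1, sthM×1, sthm×1
SsttHhMm gametes: StHM×2, StHm×2, SthM×2, Sthm×2, stHM×2, stHm×2, sthM×2, sthm×2
SsTtHhMm×SsttHhMm grid (16·16=256): SSTtHHMM=2 SSTtHHMm=4 SSTtHHmm=2 SSTtHhMM=4 SSTtHhMm=8 SSTtHhmm=4 SSTthhMM=2 SSTthhMm=4 SSTthhmm=2 SSttHHMM=2 SSttHHMm=4 SSttHHmm=2 SSttHhMM=4 SSttHhMm=8 SSttHhmm=4 SStthhMM=2 SStthhMm=4 SStthhmm=2 SsTtHHMM=4 SsTtHHMm=8 SsTtHHmm=4 SsTtHhMM=8 SsTtHhMm=16 SsTtHhmm=8 SsTthhMM=4 SsTthhMm=8 SsTthhmm=4 SsttHHMM=4 SsttHHMm=8 SsttHHmm=4 SsttHhMM=8 SsttHhMm=16 SsttHhmm=8 SstthhMM=4 SstthhMm=8 Sstthhmm=4 ssTtHHMM=2 ssTtHHMm=4 ssTtHHmm=2 ssTtHhMM=4 ssTtHhMm=8 ssTtHhmm=4 ssTthhMM=2 ssTthhMm=4 ssTthhmm=2 ssttHHMM=2 ssttHHMm=4 ssttHHmm=2 ssttHhMM=4 ssttHhMm=8 ssttHhmm=4 sstthhMM=2 sstthhMm=4 sstthhmm=2
SsttHhMM hits 8/256; gcd=8; 8÷8/256÷8 = 1/32

P(SsttHhMM) = 1/32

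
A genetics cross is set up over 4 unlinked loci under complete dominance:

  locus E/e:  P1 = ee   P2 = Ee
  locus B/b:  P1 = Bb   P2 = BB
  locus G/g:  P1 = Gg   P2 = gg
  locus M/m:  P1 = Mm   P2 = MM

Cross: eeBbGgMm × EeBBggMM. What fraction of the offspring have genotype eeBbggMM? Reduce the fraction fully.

P(eeBbggMM) = 1/16

eeBbGgMm gametes: eBGM×2, eBGm×2, eBgM×2, eBgm×2, ebGM×2, ebGm×2, ebgM×2, ebgm×2
EeBBggMM gametes: EBgM×8, eBgM×8
eeBbGgMm×EeBBggMM grid (16·16=256): EeBBGgMM=16 EeBBGgMm=16 EeBBggMM=16 EeBBggMm=16 EeBbGgMM=16 EeBbGgMm=16 EeBbggMM=16 EeBbggMm=16 eeBBGgMM=16 eeBBGgMm=16 eeBBggMM=16 eeBBggMm=16 eeBbGgMM=16 eeBbGgMm=16 eeBbggMM=16 eeBbggMm=16
eeBbggMM hits 16/256; gcd=16; 16÷16/256÷16 = 1/16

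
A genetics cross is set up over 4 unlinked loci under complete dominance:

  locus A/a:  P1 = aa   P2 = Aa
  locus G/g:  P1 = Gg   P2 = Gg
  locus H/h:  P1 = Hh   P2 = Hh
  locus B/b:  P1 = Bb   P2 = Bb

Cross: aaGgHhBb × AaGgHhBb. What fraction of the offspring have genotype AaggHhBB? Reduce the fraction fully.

P(AaggHhBB) = 1/64

aaGgHhBb gametes: aGHB×2, aGHb×2, aGhB×2, aGhb×2, agHB×2, agHb×2, aghB×2, aghb×2
AaGgHhBb gametes: AGHB×1, AGHb×1, AGhB×1, AGhb×1, AgHB×1, AgHb×1, AghB×1, Aghb×1, aGHB×1, aGHb×1, aGhB×1, aGhb×1, agHB×1, agHb×1, aghB×1, aghb×1
aaGgHhBb×AaGgHhBb grid (16·16=256): AaGGHHBB=2 AaGGHHBb=4 AaGGHHbb=2 AaGGHhBB=4 AaGGHhBb=8 AaGGHhbb=4 AaGGhhBB=2 AaGGhhBb=4 AaGGhhbb=2 AaGgHHBB=4 AaGgHHBb=8 AaGgHHbb=4 AaGgHhBB=8 AaGgHhBb=16 AaGgHhbb=8 AaGghhBB=4 AaGghhBb=8 AaGghhbb=4 AaggHHBB=2 AaggHHBb=4 AaggHHbb=2 AaggHhBB=4 AaggHhBb=8 AaggHhbb=4 AagghhBB=2 AagghhBb=4 Aagghhbb=2 aaGGHHBB=2 aaGGHHBb=4 aaGGHHbb=2 aaGGHhBB=4 aaGGHhBb=8 aaGGHhbb=4 aaGGhhBB=2 aaGGhhBb=4 aaGGhhbb=2 aaGgHHBB=4 aaGgHHBb=8 aaGgHHbb=4 aaGgHhBB=8 aaGgHhBb=16 aaGgHhbb=8 aaGghhBB=4 aaGghhBb=8 aaGghhbb=4 aaggHHBB=2 aaggHHBb=4 aaggHHbb=2 aaggHhBB=4 aaggHhBb=8 aaggHhbb=4 aagghhBB=2 aagghhBb=4 aagghhbb=2
AaggHhBB hits 4/256; gcd=4; 4÷4/256÷4 = 1/64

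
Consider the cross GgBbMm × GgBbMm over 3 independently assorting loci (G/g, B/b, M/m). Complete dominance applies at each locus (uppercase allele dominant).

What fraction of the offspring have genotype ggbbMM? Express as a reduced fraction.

GgBbMm gametes: GBM×1, GBm×1, GbM×1, Gbm×1, gBM×1, gBm×1, gbM×1, gbm×1
GgBbMm gametes: GBM×1, GBm×1, GbM×1, Gbm×1, gBM×1, gBm×1, gbM×1, gbm×1
GgBbMm×GgBbMm grid (8·8=64): GGBBMM=1 GGBBMm=2 GGBBmm=1 GGBbMM=2 GGBbMm=4 GGBbmm=2 GGbbMM=1 GGbbMm=2 GGbbmm=1 GgBBMM=2 GgBBMm=4 GgBBmm=2 GgBbMM=4 GgBbMm=8 GgBbmm=4 GgbbMM=2 GgbbMm=4 Ggbbmm=2 ggBBMM=1 ggBBMm=2 ggBBmm=1 ggBbMM=2 ggBbMm=4 ggBbmm=2 ggbbMM=1 ggbbMm=2 ggbbmm=1
ggbbMM hits 1/64; gcd=1; 1÷1/64÷1 = 1/64

P(ggbbMM) = 1/64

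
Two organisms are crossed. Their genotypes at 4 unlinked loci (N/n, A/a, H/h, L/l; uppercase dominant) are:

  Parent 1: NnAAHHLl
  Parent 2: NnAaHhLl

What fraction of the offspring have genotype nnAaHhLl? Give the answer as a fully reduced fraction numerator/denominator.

P(nnAaHhLl) = 1/32

NnAAHHLl gametes: NAHL×4, NAHl×4, nAHL×4, nAHl×4
NnAaHhLl gametes: NAHL×1, NAHl×1, NAhL×1, NAhl×1, NaHL×1, NaHl×1, NahL×1, Nahl×1, nAHL×1, nAHl×1, nAhL×1, nAhl×1, naHL×1, naHl×1, nahL×1, nahl×1
NnAAHHLl×NnAaHhLl grid (16·16=256): NNAAHHLL=4 NNAAHHLl=8 NNAAHHll=4 NNAAHhLL=4 NNAAHhLl=8 NNAAHhll=4 NNAaHHLL=4 NNAaHHLl=8 NNAaHHll=4 NNAaHhLL=4 NNAaHhLl=8 NNAaHhll=4 NnAAHHLL=8 NnAAHHLl=16 NnAAHHll=8 NnAAHhLL=8 NnAAHhLl=16 NnAAHhll=8 NnAaHHLL=8 NnAaHHLl=16 NnAaHHll=8 NnAaHhLL=8 NnAaHhLl=16 NnAaHhll=8 nnAAHHLL=4 nnAAHHLl=8 nnAAHHll=4 nnAAHhLL=4 nnAAHhLl=8 nnAAHhll=4 nnAaHHLL=4 nnAaHHLl=8 nnAaHHll=4 nnAaHhLL=4 nnAaHhLl=8 nnAaHhll=4
nnAaHhLl hits 8/256; gcd=8; 8÷8/256÷8 = 1/32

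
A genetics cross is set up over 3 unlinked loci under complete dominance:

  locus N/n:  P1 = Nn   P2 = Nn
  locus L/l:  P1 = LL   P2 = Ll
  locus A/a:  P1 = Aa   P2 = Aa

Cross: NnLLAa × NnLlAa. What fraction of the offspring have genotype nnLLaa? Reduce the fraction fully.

NnLLAa gametes: NLA×2, NLa×2, nLA×2, nLa×2
NnLlAa gametes: NLA×1, NLa×1, NlA×1, Nla×1, nLA×1, nLa×1, nlA×1, nla×1
NnLLAa×NnLlAa grid (8·8=64): NNLLAA=2 NNLLAa=4 NNLLaa=2 NNLlAA=2 NNLlAa=4 NNLlaa=2 NnLLAA=4 NnLLAa=8 NnLLaa=4 NnLlAA=4 NnLlAa=8 NnLlaa=4 nnLLAA=2 nnLLAa=4 nnLLaa=2 nnLlAA=2 nnLlAa=4 nnLlaa=2
nnLLaa hits 2/64; gcd=2; 2÷2/64÷2 = 1/32

P(nnLLaa) = 1/32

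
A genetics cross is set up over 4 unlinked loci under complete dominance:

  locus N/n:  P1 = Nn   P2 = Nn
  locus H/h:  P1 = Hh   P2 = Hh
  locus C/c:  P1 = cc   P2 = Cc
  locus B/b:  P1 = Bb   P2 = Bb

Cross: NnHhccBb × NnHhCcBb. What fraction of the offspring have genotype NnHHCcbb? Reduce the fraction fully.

NnHhccBb gametes: NHcB×2, NHcb×2, NhcB×2, Nhcb×2, nHcB×2, nHcb×2, nhcB×2, nhcb×2
NnHhCcBb gametes: NHCB×1, NHCb×1, NHcB×1, NHcb×1, NhCB×1, NhCb×1, NhcB×1, Nhcb×1, nHCB×1, nHCb×1, nHcB×1, nHcb×1, nhCB×1, nhCb×1, nhcB×1, nhcb×1
NnHhccBb×NnHhCcBb grid (16·16=256): NNHHCcBB=2 NNHHCcBb=4 NNHHCcbb=2 NNHHccBB=2 NNHHccBb=4 NNHHccbb=2 NNHhCcBB=4 NNHhCcBb=8 NNHhCcbb=4 NNHhccBB=4 NNHhccBb=8 NNHhccbb=4 NNhhCcBB=2 NNhhCcBb=4 NNhhCcbb=2 NNhhccBB=2 NNhhccBb=4 NNhhccbb=2 NnHHCcBB=4 NnHHCcBb=8 NnHHCcbb=4 NnHHccBB=4 NnHHccBb=8 NnHHccbb=4 NnHhCcBB=8 NnHhCcBb=16 NnHhCcbb=8 NnHhccBB=8 NnHhccBb=16 NnHhccbb=8 NnhhCcBB=4 NnhhCcBb=8 NnhhCcbb=4 NnhhccBB=4 NnhhccBb=8 Nnhhccbb=4 nnHHCcBB=2 nnHHCcBb=4 nnHHCcbb=2 nnHHccBB=2 nnHHccBb=4 nnHHccbb=2 nnHhCcBB=4 nnHhCcBb=8 nnHhCcbb=4 nnHhccBB=4 nnHhccBb=8 nnHhccbb=4 nnhhCcBB=2 nnhhCcBb=4 nnhhCcbb=2 nnhhccBB=2 nnhhccBb=4 nnhhccbb=2
NnHHCcbb hits 4/256; gcd=4; 4÷4/256÷4 = 1/64

P(NnHHCcbb) = 1/64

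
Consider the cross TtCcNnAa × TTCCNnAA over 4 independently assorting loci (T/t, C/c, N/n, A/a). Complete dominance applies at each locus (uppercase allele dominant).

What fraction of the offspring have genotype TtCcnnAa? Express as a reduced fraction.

P(TtCcnnAa) = 1/32

TtCcNnAa gametes: TCNA×1, TCNa×1, TCnA×1, TCna×1, TcNA×1, TcNa×1, TcnA×1, Tcna×1, tCNA×1, tCNa×1, tCnA×1, tCna×1, tcNA×1, tcNa×1, tcnA×1, tcna×1
TTCCNnAA gametes: TCNA×8, TCnA×8
TtCcNnAa×TTCCNnAA grid (16·16=256): TTCCNNAA=8 TTCCNNAa=8 TTCCNnAA=16 TTCCNnAa=16 TTCCnnAA=8 TTCCnnAa=8 TTCcNNAA=8 TTCcNNAa=8 TTCcNnAA=16 TTCcNnAa=16 TTCcnnAA=8 TTCcnnAa=8 TtCCNNAA=8 TtCCNNAa=8 TtCCNnAA=16 TtCCNnAa=16 TtCCnnAA=8 TtCCnnAa=8 TtCcNNAA=8 TtCcNNAa=8 TtCcNnAA=16 TtCcNnAa=16 TtCcnnAA=8 TtCcnnAa=8
TtCcnnAa hits 8/256; gcd=8; 8÷8/256÷8 = 1/32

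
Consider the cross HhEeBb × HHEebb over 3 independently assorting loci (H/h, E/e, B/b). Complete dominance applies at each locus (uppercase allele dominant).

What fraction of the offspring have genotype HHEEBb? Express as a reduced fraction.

HhEeBb gametes: HEB×1, HEb×1, HeB×1, Heb×1, hEB×1, hEb×1, heB×1, heb×1
HHEebb gametes: HEb×4, Heb×4
HhEeBb×HHEebb grid (8·8=64): HHEEBb=4 HHEEbb=4 HHEeBb=8 HHEebb=8 HHeeBb=4 HHeebb=4 HhEEBb=4 HhEEbb=4 HhEeBb=8 HhEebb=8 HheeBb=4 Hheebb=4
HHEEBb hits 4/64; gcd=4; 4÷4/64÷4 = 1/16

P(HHEEBb) = 1/16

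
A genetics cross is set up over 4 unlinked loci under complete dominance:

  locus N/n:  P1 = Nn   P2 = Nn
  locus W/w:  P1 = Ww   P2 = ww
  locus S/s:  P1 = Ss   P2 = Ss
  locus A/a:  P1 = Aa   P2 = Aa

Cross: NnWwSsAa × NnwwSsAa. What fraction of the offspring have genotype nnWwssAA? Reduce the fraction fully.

P(nnWwssAA) = 1/128

NnWwSsAa gametes: NWSA×1, NWSa×1, NWsA×1, NWsa×1, NwSA×1, NwSa×1, NwsA×1, Nwsa×1, nWSA×1, nWSa×1, nWsA×1, nWsa×1, nwSA×1, nwSa×1, nwsA×1, nwsa×1
NnwwSsAa gametes: NwSA×2, NwSa×2, NwsA×2, Nwsa×2, nwSA×2, nwSa×2, nwsA×2, nwsa×2
NnWwSsAa×NnwwSsAa grid (16·16=256): NNWwSSAA=2 NNWwSSAa=4 NNWwSSaa=2 NNWwSsAA=4 NNWwSsAa=8 NNWwSsaa=4 NNWwssAA=2 NNWwssAa=4 NNWwssaa=2 NNwwSSAA=2 NNwwSSAa=4 NNwwSSaa=2 NNwwSsAA=4 NNwwSsAa=8 NNwwSsaa=4 NNwwssAA=2 NNwwssAa=4 NNwwssaa=2 NnWwSSAA=4 NnWwSSAa=8 NnWwSSaa=4 NnWwSsAA=8 NnWwSsAa=16 NnWwSsaa=8 NnWwssAA=4 NnWwssAa=8 NnWwssaa=4 NnwwSSAA=4 NnwwSSAa=8 NnwwSSaa=4 NnwwSsAA=8 NnwwSsAa=16 NnwwSsaa=8 NnwwssAA=4 NnwwssAa=8 Nnwwssaa=4 nnWwSSAA=2 nnWwSSAa=4 nnWwSSaa=2 nnWwSsAA=4 nnWwSsAa=8 nnWwSsaa=4 nnWwssAA=2 nnWwssAa=4 nnWwssaa=2 nnwwSSAA=2 nnwwSSAa=4 nnwwSSaa=2 nnwwSsAA=4 nnwwSsAa=8 nnwwSsaa=4 nnwwssAA=2 nnwwssAa=4 nnwwssaa=2
nnWwssAA hits 2/256; gcd=2; 2÷2/256÷2 = 1/128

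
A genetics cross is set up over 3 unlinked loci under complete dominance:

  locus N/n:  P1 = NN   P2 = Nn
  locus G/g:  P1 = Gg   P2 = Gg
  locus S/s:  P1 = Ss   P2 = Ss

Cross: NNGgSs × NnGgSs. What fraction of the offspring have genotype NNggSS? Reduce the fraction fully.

NNGgSs gametes: NGS×2, NGs×2, NgS×2, Ngs×2
NnGgSs gametes: NGS×1, NGs×1, NgS×1, Ngs×1, nGS×1, nGs×1, ngS×1, ngs×1
NNGgSs×NnGgSs grid (8·8=64): NNGGSS=2 NNGGSs=4 NNGGss=2 NNGgSS=4 NNGgSs=8 NNGgss=4 NNggSS=2 NNggSs=4 NNggss=2 NnGGSS=2 NnGGSs=4 NnGGss=2 NnGgSS=4 NnGgSs=8 NnGgss=4 NnggSS=2 NnggSs=4 Nnggss=2
NNggSS hits 2/64; gcd=2; 2÷2/64÷2 = 1/32

P(NNggSS) = 1/32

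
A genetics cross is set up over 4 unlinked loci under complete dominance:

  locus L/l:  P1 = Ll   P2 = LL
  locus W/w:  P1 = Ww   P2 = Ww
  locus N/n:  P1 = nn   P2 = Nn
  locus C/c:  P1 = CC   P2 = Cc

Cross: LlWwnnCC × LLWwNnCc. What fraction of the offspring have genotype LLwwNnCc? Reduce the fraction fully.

P(LLwwNnCc) = 1/32

LlWwnnCC gametes: LWnC×4, LwnC×4, lWnC×4, lwnC×4
LLWwNnCc gametes: LWNC×2, LWNc×2, LWnC×2, LWnc×2, LwNC×2, LwNc×2, LwnC×2, Lwnc×2
LlWwnnCC×LLWwNnCc grid (16·16=256): LLWWNnCC=8 LLWWNnCc=8 LLWWnnCC=8 LLWWnnCc=8 LLWwNnCC=16 LLWwNnCc=16 LLWwnnCC=16 LLWwnnCc=16 LLwwNnCC=8 LLwwNnCc=8 LLwwnnCC=8 LLwwnnCc=8 LlWWNnCC=8 LlWWNnCc=8 LlWWnnCC=8 LlWWnnCc=8 LlWwNnCC=16 LlWwNnCc=16 LlWwnnCC=16 LlWwnnCc=16 LlwwNnCC=8 LlwwNnCc=8 LlwwnnCC=8 LlwwnnCc=8
LLwwNnCc hits 8/256; gcd=8; 8÷8/256÷8 = 1/32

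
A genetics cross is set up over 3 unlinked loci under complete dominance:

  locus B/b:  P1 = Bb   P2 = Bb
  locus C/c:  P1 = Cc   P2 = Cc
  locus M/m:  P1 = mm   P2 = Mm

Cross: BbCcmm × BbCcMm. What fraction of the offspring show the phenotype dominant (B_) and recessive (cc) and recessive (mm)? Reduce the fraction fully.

BbCcmm gametes: BCm×2, Bcm×2, bCm×2, bcm×2
BbCcMm gametes: BCM×1, BCm×1, BcM×1, Bcm×1, bCM×1, bCm×1, bcM×1, bcm×1
BbCcmm×BbCcMm grid (8·8=64): BBCCMm=2 BBCCmm=2 BBCcMm=4 BBCcmm=4 BBccMm=2 BBccmm=2 BbCCMm=4 BbCCmm=4 BbCcMm=8 BbCcmm=8 BbccMm=4 Bbccmm=4 bbCCMm=2 bbCCmm=2 bbCcMm=4 bbCcmm=4 bbccMm=2 bbccmm=2
B_ cc mm hits 6/64; gcd=2; 6÷2/64÷2 = 3/32

P(B_ cc mm) = 3/32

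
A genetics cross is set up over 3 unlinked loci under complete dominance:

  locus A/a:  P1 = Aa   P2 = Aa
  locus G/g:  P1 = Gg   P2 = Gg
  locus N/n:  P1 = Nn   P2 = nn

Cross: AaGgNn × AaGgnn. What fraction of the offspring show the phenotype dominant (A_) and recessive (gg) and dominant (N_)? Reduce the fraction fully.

P(A_ gg N_) = 3/32

AaGgNn gametes: AGN×1, AGn×1, AgN×1, Agn×1, aGN×1, aGn×1, agN×1, agn×1
AaGgnn gametes: AGn×2, Agn×2, aGn×2, agn×2
AaGgNn×AaGgnn grid (8·8=64): AAGGNn=2 AAGGnn=2 AAGgNn=4 AAGgnn=4 AAggNn=2 AAggnn=2 AaGGNn=4 AaGGnn=4 AaGgNn=8 AaGgnn=8 AaggNn=4 Aaggnn=4 aaGGNn=2 aaGGnn=2 aaGgNn=4 aaGgnn=4 aaggNn=2 aaggnn=2
A_ gg N_ hits 6/64; gcd=2; 6÷2/64÷2 = 3/32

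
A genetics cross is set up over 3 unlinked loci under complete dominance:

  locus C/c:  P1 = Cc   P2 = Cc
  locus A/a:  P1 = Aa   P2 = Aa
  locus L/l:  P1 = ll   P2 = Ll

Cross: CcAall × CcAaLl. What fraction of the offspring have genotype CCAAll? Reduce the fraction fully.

P(CCAAll) = 1/32

CcAall gametes: CAl×2, Cal×2, cAl×2, cal×2
CcAaLl gametes: CAL×1, CAl×1, CaL×1, Cal×1, cAL×1, cAl×1, caL×1, cal×1
CcAall×CcAaLl grid (8·8=64): CCAALl=2 CCAAll=2 CCAaLl=4 CCAall=4 CCaaLl=2 CCaall=2 CcAALl=4 CcAAll=4 CcAaLl=8 CcAall=8 CcaaLl=4 Ccaall=4 ccAALl=2 ccAAll=2 ccAaLl=4 ccAall=4 ccaaLl=2 ccaall=2
CCAAll hits 2/64; gcd=2; 2÷2/64÷2 = 1/32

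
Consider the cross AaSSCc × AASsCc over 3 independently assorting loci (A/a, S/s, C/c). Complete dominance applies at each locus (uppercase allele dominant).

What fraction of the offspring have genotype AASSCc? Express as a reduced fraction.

P(AASSCc) = 1/8

AaSSCc gametes: ASC×2, ASc×2, aSC×2, aSc×2
AASsCc gametes: ASC×2, ASc×2, AsC×2, Asc×2
AaSSCc×AASsCc grid (8·8=64): AASSCC=4 AASSCc=8 AASScc=4 AASsCC=4 AASsCc=8 AASscc=4 AaSSCC=4 AaSSCc=8 AaSScc=4 AaSsCC=4 AaSsCc=8 AaSscc=4
AASSCc hits 8/64; gcd=8; 8÷8/64÷8 = 1/8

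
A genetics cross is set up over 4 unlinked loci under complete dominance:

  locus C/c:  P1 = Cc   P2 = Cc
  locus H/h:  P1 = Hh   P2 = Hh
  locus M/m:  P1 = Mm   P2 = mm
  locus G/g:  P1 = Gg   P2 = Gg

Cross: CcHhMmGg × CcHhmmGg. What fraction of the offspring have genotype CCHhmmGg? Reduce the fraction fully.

CcHhMmGg gametes: CHMG×1, CHMg×1, CHmG×1, CHmg×1, ChMG×1, ChMg×1, ChmG×1, Chmg×1, cHMG×1, cHMg×1, cHmG×1, cHmg×1, chMG×1, chMg×1, chmG×1, chmg×1
CcHhmmGg gametes: CHmG×2, CHmg×2, ChmG×2, Chmg×2, cHmG×2, cHmg×2, chmG×2, chmg×2
CcHhMmGg×CcHhmmGg grid (16·16=256): CCHHMmGG=2 CCHHMmGg=4 CCHHMmgg=2 CCHHmmGG=2 CCHHmmGg=4 CCHHmmgg=2 CCHhMmGG=4 CCHhMmGg=8 CCHhMmgg=4 CCHhmmGG=4 CCHhmmGg=8 CCHhmmgg=4 CChhMmGG=2 CChhMmGg=4 CChhMmgg=2 CChhmmGG=2 CChhmmGg=4 CChhmmgg=2 CcHHMmGG=4 CcHHMmGg=8 CcHHMmgg=4 CcHHmmGG=4 CcHHmmGg=8 CcHHmmgg=4 CcHhMmGG=8 CcHhMmGg=16 CcHhMmgg=8 CcHhmmGG=8 CcHhmmGg=16 CcHhmmgg=8 CchhMmGG=4 CchhMmGg=8 CchhMmgg=4 CchhmmGG=4 CchhmmGg=8 Cchhmmgg=4 ccHHMmGG=2 ccHHMmGg=4 ccHHMmgg=2 ccHHmmGG=2 ccHHmmGg=4 ccHHmmgg=2 ccHhMmGG=4 ccHhMmGg=8 ccHhMmgg=4 ccHhmmGG=4 ccHhmmGg=8 ccHhmmgg=4 cchhMmGG=2 cchhMmGg=4 cchhMmgg=2 cchhmmGG=2 cchhmmGg=4 cchhmmgg=2
CCHhmmGg hits 8/256; gcd=8; 8÷8/256÷8 = 1/32

P(CCHhmmGg) = 1/32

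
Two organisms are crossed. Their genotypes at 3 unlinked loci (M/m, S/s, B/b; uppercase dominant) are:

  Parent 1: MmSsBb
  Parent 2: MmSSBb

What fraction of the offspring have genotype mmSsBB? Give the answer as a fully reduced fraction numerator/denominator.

P(mmSsBB) = 1/32

MmSsBb gametes: MSB×1, MSb×1, MsB×1, Msb×1, mSB×1, mSb×1, msB×1, msb×1
MmSSBb gametes: MSB×2, MSb×2, mSB×2, mSb×2
MmSsBb×MmSSBb grid (8·8=64): MMSSBB=2 MMSSBb=4 MMSSbb=2 MMSsBB=2 MMSsBb=4 MMSsbb=2 MmSSBB=4 MmSSBb=8 MmSSbb=4 MmSsBB=4 MmSsBb=8 MmSsbb=4 mmSSBB=2 mmSSBb=4 mmSSbb=2 mmSsBB=2 mmSsBb=4 mmSsbb=2
mmSsBB hits 2/64; gcd=2; 2÷2/64÷2 = 1/32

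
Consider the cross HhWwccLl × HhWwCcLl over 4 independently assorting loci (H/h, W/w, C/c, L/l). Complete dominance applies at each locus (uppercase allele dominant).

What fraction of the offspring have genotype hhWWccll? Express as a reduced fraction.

HhWwccLl gametes: HWcL×2, HWcl×2, HwcL×2, Hwcl×2, hWcL×2, hWcl×2, hwcL×2, hwcl×2
HhWwCcLl gametes: HWCL×1, HWCl×1, HWcL×1, HWcl×1, HwCL×1, HwCl×1, HwcL×1, Hwcl×1, hWCL×1, hWCl×1, hWcL×1, hWcl×1, hwCL×1, hwCl×1, hwcL×1, hwcl×1
HhWwccLl×HhWwCcLl grid (16·16=256): HHWWCcLL=2 HHWWCcLl=4 HHWWCcll=2 HHWWccLL=2 HHWWccLl=4 HHWWccll=2 HHWwCcLL=4 HHWwCcLl=8 HHWwCcll=4 HHWwccLL=4 HHWwccLl=8 HHWwccll=4 HHwwCcLL=2 HHwwCcLl=4 HHwwCcll=2 HHwwccLL=2 HHwwccLl=4 HHwwccll=2 HhWWCcLL=4 HhWWCcLl=8 HhWWCcll=4 HhWWccLL=4 HhWWccLl=8 HhWWccll=4 HhWwCcLL=8 HhWwCcLl=16 HhWwCcll=8 HhWwccLL=8 HhWwccLl=16 HhWwccll=8 HhwwCcLL=4 HhwwCcLl=8 HhwwCcll=4 HhwwccLL=4 HhwwccLl=8 Hhwwccll=4 hhWWCcLL=2 hhWWCcLl=4 hhWWCcll=2 hhWWccLL=2 hhWWccLl=4 hhWWccll=2 hhWwCcLL=4 hhWwCcLl=8 hhWwCcll=4 hhWwccLL=4 hhWwccLl=8 hhWwccll=4 hhwwCcLL=2 hhwwCcLl=4 hhwwCcll=2 hhwwccLL=2 hhwwccLl=4 hhwwccll=2
hhWWccll hits 2/256; gcd=2; 2÷2/256÷2 = 1/128

P(hhWWccll) = 1/128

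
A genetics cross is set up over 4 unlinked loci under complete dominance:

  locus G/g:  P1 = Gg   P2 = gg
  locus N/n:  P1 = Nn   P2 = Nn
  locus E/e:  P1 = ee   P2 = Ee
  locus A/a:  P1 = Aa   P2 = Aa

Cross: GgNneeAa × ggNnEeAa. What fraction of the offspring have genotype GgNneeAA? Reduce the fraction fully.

P(GgNneeAA) = 1/32

GgNneeAa gametes: GNeA×2, GNea×2, GneA×2, Gnea×2, gNeA×2, gNea×2, gneA×2, gnea×2
ggNnEeAa gametes: gNEA×2, gNEa×2, gNeA×2, gNea×2, gnEA×2, gnEa×2, gneA×2, gnea×2
GgNneeAa×ggNnEeAa grid (16·16=256): GgNNEeAA=4 GgNNEeAa=8 GgNNEeaa=4 GgNNeeAA=4 GgNNeeAa=8 GgNNeeaa=4 GgNnEeAA=8 GgNnEeAa=16 GgNnEeaa=8 GgNneeAA=8 GgNneeAa=16 GgNneeaa=8 GgnnEeAA=4 GgnnEeAa=8 GgnnEeaa=4 GgnneeAA=4 GgnneeAa=8 Ggnneeaa=4 ggNNEeAA=4 ggNNEeAa=8 ggNNEeaa=4 ggNNeeAA=4 ggNNeeAa=8 ggNNeeaa=4 ggNnEeAA=8 ggNnEeAa=16 ggNnEeaa=8 ggNneeAA=8 ggNneeAa=16 ggNneeaa=8 ggnnEeAA=4 ggnnEeAa=8 ggnnEeaa=4 ggnneeAA=4 ggnneeAa=8 ggnneeaa=4
GgNneeAA hits 8/256; gcd=8; 8÷8/256÷8 = 1/32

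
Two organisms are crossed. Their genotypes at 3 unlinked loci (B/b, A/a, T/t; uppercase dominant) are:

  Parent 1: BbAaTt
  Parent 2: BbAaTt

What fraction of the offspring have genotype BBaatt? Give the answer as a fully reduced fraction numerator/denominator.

P(BBaatt) = 1/64

BbAaTt gametes: BAT×1, BAt×1, BaT×1, Bat×1, bAT×1, bAt×1, baT×1, bat×1
BbAaTt gametes: BAT×1, BAt×1, BaT×1, Bat×1, bAT×1, bAt×1, baT×1, bat×1
BbAaTt×BbAaTt grid (8·8=64): BBAATT=1 BBAATt=2 BBAAtt=1 BBAaTT=2 BBAaTt=4 BBAatt=2 BBaaTT=1 BBaaTt=2 BBaatt=1 BbAATT=2 BbAATt=4 BbAAtt=2 BbAaTT=4 BbAaTt=8 BbAatt=4 BbaaTT=2 BbaaTt=4 Bbaatt=2 bbAATT=1 bbAATt=2 bbAAtt=1 bbAaTT=2 bbAaTt=4 bbAatt=2 bbaaTT=1 bbaaTt=2 bbaatt=1
BBaatt hits 1/64; gcd=1; 1÷1/64÷1 = 1/64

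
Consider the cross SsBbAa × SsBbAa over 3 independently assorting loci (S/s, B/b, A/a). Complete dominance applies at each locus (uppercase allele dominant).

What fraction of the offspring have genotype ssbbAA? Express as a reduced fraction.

P(ssbbAA) = 1/64

SsBbAa gametes: SBA×1, SBa×1, SbA×1, Sba×1, sBA×1, sBa×1, sbA×1, sba×1
SsBbAa gametes: SBA×1, SBa×1, SbA×1, Sba×1, sBA×1, sBa×1, sbA×1, sba×1
SsBbAa×SsBbAa grid (8·8=64): SSBBAA=1 SSBBAa=2 SSBBaa=1 SSBbAA=2 SSBbAa=4 SSBbaa=2 SSbbAA=1 SSbbAa=2 SSbbaa=1 SsBBAA=2 SsBBAa=4 SsBBaa=2 SsBbAA=4 SsBbAa=8 SsBbaa=4 SsbbAA=2 SsbbAa=4 Ssbbaa=2 ssBBAA=1 ssBBAa=2 ssBBaa=1 ssBbAA=2 ssBbAa=4 ssBbaa=2 ssbbAA=1 ssbbAa=2 ssbbaa=1
ssbbAA hits 1/64; gcd=1; 1÷1/64÷1 = 1/64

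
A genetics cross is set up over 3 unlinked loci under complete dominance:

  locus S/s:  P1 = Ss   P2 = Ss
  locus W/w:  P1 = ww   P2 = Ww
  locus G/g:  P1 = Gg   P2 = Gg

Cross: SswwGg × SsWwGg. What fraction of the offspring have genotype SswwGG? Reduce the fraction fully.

SswwGg gametes: SwG×2, Swg×2, swG×2, swg×2
SsWwGg gametes: SWG×1, SWg×1, SwG×1, Swg×1, sWG×1, sWg×1, swG×1, swg×1
SswwGg×SsWwGg grid (8·8=64): SSWwGG=2 SSWwGg=4 SSWwgg=2 SSwwGG=2 SSwwGg=4 SSwwgg=2 SsWwGG=4 SsWwGg=8 SsWwgg=4 SswwGG=4 SswwGg=8 Sswwgg=4 ssWwGG=2 ssWwGg=4 ssWwgg=2 sswwGG=2 sswwGg=4 sswwgg=2
SswwGG hits 4/64; gcd=4; 4÷4/64÷4 = 1/16

P(SswwGG) = 1/16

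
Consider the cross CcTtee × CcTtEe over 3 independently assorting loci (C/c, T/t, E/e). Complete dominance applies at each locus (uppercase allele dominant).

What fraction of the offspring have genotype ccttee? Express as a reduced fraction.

P(ccttee) = 1/32

CcTtee gametes: CTe×2, Cte×2, cTe×2, cte×2
CcTtEe gametes: CTE×1, CTe×1, CtE×1, Cte×1, cTE×1, cTe×1, ctE×1, cte×1
CcTtee×CcTtEe grid (8·8=64): CCTTEe=2 CCTTee=2 CCTtEe=4 CCTtee=4 CCttEe=2 CCttee=2 CcTTEe=4 CcTTee=4 CcTtEe=8 CcTtee=8 CcttEe=4 Ccttee=4 ccTTEe=2 ccTTee=2 ccTtEe=4 ccTtee=4 ccttEe=2 ccttee=2
ccttee hits 2/64; gcd=2; 2÷2/64÷2 = 1/32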